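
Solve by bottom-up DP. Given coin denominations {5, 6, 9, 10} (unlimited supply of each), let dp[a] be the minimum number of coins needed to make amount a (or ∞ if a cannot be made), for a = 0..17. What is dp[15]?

2

 a  0  1  2  3  4  5  6  7  8  9 10 11 12 13 14 15 16 17
dp  0  -  -  -  -  1  1  -  -  1  1  2  2  -  2  2  2  3
(- denotes ∞ / unreachable)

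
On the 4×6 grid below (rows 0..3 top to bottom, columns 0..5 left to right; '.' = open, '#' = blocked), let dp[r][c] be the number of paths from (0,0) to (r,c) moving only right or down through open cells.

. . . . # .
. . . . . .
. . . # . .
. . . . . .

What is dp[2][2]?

r\c   0   1   2   3   4   5
  0   1   1   1   1   0   0
  1   1   2   3   4   4   4
  2   1   3   6   0   4   8
  3   1   4  10  10  14  22

6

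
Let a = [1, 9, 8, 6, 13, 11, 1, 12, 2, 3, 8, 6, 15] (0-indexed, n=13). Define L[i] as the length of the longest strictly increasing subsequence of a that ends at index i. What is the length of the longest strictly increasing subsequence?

5

   i    0    1    2    3    4    5    6    7    8    9   10   11   12
a[i]    1    9    8    6   13   11    1   12    2    3    8    6   15
L[i]    1    2    2    2    3    3    1    4    2    3    4    4    5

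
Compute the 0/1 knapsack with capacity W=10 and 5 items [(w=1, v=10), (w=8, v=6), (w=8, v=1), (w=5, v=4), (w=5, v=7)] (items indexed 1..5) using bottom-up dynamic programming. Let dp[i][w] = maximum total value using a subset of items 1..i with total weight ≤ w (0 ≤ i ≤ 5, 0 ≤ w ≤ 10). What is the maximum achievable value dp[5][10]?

i\w   0   1   2   3   4   5   6   7   8   9  10
  0   0   0   0   0   0   0   0   0   0   0   0
  1   0  10  10  10  10  10  10  10  10  10  10
  2   0  10  10  10  10  10  10  10  10  16  16
  3   0  10  10  10  10  10  10  10  10  16  16
  4   0  10  10  10  10  10  14  14  14  16  16
  5   0  10  10  10  10  10  17  17  17  17  17

17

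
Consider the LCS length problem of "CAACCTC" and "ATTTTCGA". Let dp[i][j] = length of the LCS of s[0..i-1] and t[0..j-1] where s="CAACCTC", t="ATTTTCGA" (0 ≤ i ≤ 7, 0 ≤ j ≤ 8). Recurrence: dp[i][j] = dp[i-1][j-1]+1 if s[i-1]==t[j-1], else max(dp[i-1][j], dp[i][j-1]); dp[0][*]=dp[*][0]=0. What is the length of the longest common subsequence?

   ''  A  T  T  T  T  C  G  A
''  0  0  0  0  0  0  0  0  0
 C  0  0  0  0  0  0  1  1  1
 A  0  1  1  1  1  1  1  1  2
 A  0  1  1  1  1  1  1  1  2
 C  0  1  1  1  1  1  2  2  2
 C  0  1  1  1  1  1  2  2  2
 T  0  1  2  2  2  2  2  2  2
 C  0  1  2  2  2  2  3  3  3

3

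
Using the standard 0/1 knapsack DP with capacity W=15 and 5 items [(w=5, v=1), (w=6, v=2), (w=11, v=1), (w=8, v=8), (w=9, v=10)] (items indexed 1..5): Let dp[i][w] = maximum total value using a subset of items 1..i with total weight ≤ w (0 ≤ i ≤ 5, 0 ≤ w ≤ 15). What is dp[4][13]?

i\w   0   1   2   3   4   5   6   7   8   9  10  11  12  13  14  15
  0   0   0   0   0   0   0   0   0   0   0   0   0   0   0   0   0
  1   0   0   0   0   0   1   1   1   1   1   1   1   1   1   1   1
  2   0   0   0   0   0   1   2   2   2   2   2   3   3   3   3   3
  3   0   0   0   0   0   1   2   2   2   2   2   3   3   3   3   3
  4   0   0   0   0   0   1   2   2   8   8   8   8   8   9  10  10
  5   0   0   0   0   0   1   2   2   8  10  10  10  10  10  11  12

9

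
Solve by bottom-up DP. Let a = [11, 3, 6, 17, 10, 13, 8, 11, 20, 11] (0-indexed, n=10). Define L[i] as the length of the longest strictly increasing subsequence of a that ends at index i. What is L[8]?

5

   i    0    1    2    3    4    5    6    7    8    9
a[i]   11    3    6   17   10   13    8   11   20   11
L[i]    1    1    2    3    3    4    3    4    5    4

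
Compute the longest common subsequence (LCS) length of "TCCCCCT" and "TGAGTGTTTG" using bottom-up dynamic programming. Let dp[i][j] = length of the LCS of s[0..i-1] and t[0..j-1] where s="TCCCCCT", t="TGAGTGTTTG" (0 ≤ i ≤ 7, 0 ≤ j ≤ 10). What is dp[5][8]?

   ''  T  G  A  G  T  G  T  T  T  G
''  0  0  0  0  0  0  0  0  0  0  0
 T  0  1  1  1  1  1  1  1  1  1  1
 C  0  1  1  1  1  1  1  1  1  1  1
 C  0  1  1  1  1  1  1  1  1  1  1
 C  0  1  1  1  1  1  1  1  1  1  1
 C  0  1  1  1  1  1  1  1  1  1  1
 C  0  1  1  1  1  1  1  1  1  1  1
 T  0  1  1  1  1  2  2  2  2  2  2

1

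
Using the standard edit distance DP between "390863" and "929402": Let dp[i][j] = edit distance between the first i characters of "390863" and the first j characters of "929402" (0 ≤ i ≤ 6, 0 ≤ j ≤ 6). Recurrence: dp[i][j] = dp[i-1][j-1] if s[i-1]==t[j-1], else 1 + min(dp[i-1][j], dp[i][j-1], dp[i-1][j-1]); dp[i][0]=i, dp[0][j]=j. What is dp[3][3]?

   ''  9  2  9  4  0  2
''  0  1  2  3  4  5  6
 3  1  1  2  3  4  5  6
 9  2  1  2  2  3  4  5
 0  3  2  2  3  3  3  4
 8  4  3  3  3  4  4  4
 6  5  4  4  4  4  5  5
 3  6  5  5  5  5  5  6

3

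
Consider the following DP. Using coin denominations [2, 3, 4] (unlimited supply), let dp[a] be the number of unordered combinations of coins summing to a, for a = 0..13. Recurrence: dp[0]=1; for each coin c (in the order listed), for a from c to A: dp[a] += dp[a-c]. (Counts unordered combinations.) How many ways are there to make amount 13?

5

after  coin     0     1     2     3     4     5     6     7     8     9    10    11    12    13
          2     1     0     1     0     1     0     1     0     1     0     1     0     1     0
          3     1     0     1     1     1     1     2     1     2     2     2     2     3     2
          4     1     0     1     1     2     1     3     2     4     3     5     4     7     5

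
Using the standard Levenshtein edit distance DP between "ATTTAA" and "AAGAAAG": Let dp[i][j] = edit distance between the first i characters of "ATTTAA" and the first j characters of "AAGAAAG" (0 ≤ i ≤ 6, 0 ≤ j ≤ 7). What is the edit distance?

4

   ''  A  A  G  A  A  A  G
''  0  1  2  3  4  5  6  7
 A  1  0  1  2  3  4  5  6
 T  2  1  1  2  3  4  5  6
 T  3  2  2  2  3  4  5  6
 T  4  3  3  3  3  4  5  6
 A  5  4  3  4  3  3  4  5
 A  6  5  4  4  4  3  3  4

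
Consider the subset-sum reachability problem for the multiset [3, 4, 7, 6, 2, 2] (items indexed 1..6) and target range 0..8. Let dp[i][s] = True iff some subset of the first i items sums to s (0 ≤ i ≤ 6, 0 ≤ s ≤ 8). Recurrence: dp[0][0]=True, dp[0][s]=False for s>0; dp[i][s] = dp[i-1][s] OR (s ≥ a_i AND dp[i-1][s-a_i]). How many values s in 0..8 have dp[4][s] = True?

i\s   0   1   2   3   4   5   6   7   8
  0   T   F   F   F   F   F   F   F   F
  1   T   F   F   T   F   F   F   F   F
  2   T   F   F   T   T   F   F   T   F
  3   T   F   F   T   T   F   F   T   F
  4   T   F   F   T   T   F   T   T   F
  5   T   F   T   T   T   T   T   T   T
  6   T   F   T   T   T   T   T   T   T

5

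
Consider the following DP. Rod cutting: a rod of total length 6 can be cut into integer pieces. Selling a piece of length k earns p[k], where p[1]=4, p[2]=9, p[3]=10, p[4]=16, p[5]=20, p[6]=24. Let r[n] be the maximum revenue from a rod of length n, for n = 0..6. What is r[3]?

13

   n    0    1    2    3    4    5    6
r[n]    0    4    9   13   18   22   27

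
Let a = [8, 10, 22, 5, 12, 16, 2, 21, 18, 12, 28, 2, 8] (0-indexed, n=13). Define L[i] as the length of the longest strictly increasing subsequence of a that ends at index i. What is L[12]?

2

   i    0    1    2    3    4    5    6    7    8    9   10   11   12
a[i]    8   10   22    5   12   16    2   21   18   12   28    2    8
L[i]    1    2    3    1    3    4    1    5    5    3    6    1    2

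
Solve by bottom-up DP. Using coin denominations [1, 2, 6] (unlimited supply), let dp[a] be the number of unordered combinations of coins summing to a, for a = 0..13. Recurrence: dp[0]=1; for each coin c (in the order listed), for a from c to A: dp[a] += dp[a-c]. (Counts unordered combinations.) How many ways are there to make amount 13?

12

after  coin     0     1     2     3     4     5     6     7     8     9    10    11    12    13
          1     1     1     1     1     1     1     1     1     1     1     1     1     1     1
          2     1     1     2     2     3     3     4     4     5     5     6     6     7     7
          6     1     1     2     2     3     3     5     5     7     7     9     9    12    12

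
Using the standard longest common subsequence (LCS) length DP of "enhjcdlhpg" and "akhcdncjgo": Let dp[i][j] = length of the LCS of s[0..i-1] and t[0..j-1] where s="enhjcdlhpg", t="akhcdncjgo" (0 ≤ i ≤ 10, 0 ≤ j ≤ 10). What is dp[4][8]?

2

   ''  a  k  h  c  d  n  c  j  g  o
''  0  0  0  0  0  0  0  0  0  0  0
 e  0  0  0  0  0  0  0  0  0  0  0
 n  0  0  0  0  0  0  1  1  1  1  1
 h  0  0  0  1  1  1  1  1  1  1  1
 j  0  0  0  1  1  1  1  1  2  2  2
 c  0  0  0  1  2  2  2  2  2  2  2
 d  0  0  0  1  2  3  3  3  3  3  3
 l  0  0  0  1  2  3  3  3  3  3  3
 h  0  0  0  1  2  3  3  3  3  3  3
 p  0  0  0  1  2  3  3  3  3  3  3
 g  0  0  0  1  2  3  3  3  3  4  4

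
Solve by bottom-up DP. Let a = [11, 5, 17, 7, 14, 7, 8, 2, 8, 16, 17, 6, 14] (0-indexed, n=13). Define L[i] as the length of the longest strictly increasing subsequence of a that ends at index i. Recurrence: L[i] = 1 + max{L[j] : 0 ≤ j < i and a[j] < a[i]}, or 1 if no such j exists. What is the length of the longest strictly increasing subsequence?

   i    0    1    2    3    4    5    6    7    8    9   10   11   12
a[i]   11    5   17    7   14    7    8    2    8   16   17    6   14
L[i]    1    1    2    2    3    2    3    1    3    4    5    2    4

5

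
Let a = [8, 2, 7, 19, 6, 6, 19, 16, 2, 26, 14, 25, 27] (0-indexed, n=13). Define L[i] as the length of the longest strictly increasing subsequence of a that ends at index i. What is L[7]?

   i    0    1    2    3    4    5    6    7    8    9   10   11   12
a[i]    8    2    7   19    6    6   19   16    2   26   14   25   27
L[i]    1    1    2    3    2    2    3    3    1    4    3    4    5

3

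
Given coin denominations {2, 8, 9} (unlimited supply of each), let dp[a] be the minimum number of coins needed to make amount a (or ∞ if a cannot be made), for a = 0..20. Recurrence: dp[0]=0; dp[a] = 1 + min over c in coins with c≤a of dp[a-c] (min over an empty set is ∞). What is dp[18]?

2

 a  0  1  2  3  4  5  6  7  8  9 10 11 12 13 14 15 16 17 18 19 20
dp  0  -  1  -  2  -  3  -  1  1  2  2  3  3  4  4  2  2  2  3  3
(- denotes ∞ / unreachable)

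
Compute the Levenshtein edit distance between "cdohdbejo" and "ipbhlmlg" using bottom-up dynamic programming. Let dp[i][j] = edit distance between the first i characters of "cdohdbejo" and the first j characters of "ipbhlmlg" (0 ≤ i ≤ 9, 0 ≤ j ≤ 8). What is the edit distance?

8

   ''  i  p  b  h  l  m  l  g
''  0  1  2  3  4  5  6  7  8
 c  1  1  2  3  4  5  6  7  8
 d  2  2  2  3  4  5  6  7  8
 o  3  3  3  3  4  5  6  7  8
 h  4  4  4  4  3  4  5  6  7
 d  5  5  5  5  4  4  5  6  7
 b  6  6  6  5  5  5  5  6  7
 e  7  7  7  6  6  6  6  6  7
 j  8  8  8  7  7  7  7  7  7
 o  9  9  9  8  8  8  8  8  8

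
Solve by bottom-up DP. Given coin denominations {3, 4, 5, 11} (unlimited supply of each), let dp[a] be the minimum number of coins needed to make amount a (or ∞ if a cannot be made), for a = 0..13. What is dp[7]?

2

 a  0  1  2  3  4  5  6  7  8  9 10 11 12 13
dp  0  -  -  1  1  1  2  2  2  2  2  1  3  3
(- denotes ∞ / unreachable)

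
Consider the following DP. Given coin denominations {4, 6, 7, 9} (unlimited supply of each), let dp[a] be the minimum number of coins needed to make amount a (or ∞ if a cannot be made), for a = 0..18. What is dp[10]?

2

 a  0  1  2  3  4  5  6  7  8  9 10 11 12 13 14 15 16 17 18
dp  0  -  -  -  1  -  1  1  2  1  2  2  2  2  2  2  2  3  2
(- denotes ∞ / unreachable)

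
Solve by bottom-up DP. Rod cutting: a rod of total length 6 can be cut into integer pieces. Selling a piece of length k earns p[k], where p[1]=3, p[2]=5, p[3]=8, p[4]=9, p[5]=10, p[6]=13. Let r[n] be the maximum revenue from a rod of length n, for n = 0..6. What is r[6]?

   n    0    1    2    3    4    5    6
r[n]    0    3    6    9   12   15   18

18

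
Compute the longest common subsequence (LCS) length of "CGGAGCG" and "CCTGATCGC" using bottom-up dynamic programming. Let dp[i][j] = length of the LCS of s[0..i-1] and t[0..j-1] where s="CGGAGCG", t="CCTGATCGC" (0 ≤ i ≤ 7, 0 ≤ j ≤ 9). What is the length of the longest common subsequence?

5

   ''  C  C  T  G  A  T  C  G  C
''  0  0  0  0  0  0  0  0  0  0
 C  0  1  1  1  1  1  1  1  1  1
 G  0  1  1  1  2  2  2  2  2  2
 G  0  1  1  1  2  2  2  2  3  3
 A  0  1  1  1  2  3  3  3  3  3
 G  0  1  1  1  2  3  3  3  4  4
 C  0  1  2  2  2  3  3  4  4  5
 G  0  1  2  2  3  3  3  4  5  5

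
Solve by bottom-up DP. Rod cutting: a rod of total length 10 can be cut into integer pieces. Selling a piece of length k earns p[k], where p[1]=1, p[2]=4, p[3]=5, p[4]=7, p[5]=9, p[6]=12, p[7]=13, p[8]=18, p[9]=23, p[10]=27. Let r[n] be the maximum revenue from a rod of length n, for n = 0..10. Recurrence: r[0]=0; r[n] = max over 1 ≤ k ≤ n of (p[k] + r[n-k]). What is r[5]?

9

   n    0    1    2    3    4    5    6    7    8    9   10
r[n]    0    1    4    5    8    9   12   13   18   23   27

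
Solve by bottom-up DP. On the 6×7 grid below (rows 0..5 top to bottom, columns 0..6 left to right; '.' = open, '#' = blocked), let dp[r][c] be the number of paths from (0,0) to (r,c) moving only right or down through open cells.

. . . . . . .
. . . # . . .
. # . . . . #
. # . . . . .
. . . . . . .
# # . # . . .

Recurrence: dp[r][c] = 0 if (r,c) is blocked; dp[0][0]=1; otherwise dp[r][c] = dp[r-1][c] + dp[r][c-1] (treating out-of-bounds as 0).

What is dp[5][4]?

r\c   0   1   2   3   4   5   6
  0   1   1   1   1   1   1   1
  1   1   2   3   0   1   2   3
  2   1   0   3   3   4   6   0
  3   1   0   3   6  10  16  16
  4   1   1   4  10  20  36  52
  5   0   0   4   0  20  56 108

20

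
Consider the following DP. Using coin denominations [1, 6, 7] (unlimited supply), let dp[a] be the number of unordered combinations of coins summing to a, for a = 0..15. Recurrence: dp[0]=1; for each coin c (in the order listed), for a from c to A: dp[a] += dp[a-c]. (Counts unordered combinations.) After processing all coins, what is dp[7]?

after  coin     0     1     2     3     4     5     6     7     8     9    10    11    12    13    14    15
          1     1     1     1     1     1     1     1     1     1     1     1     1     1     1     1     1
          6     1     1     1     1     1     1     2     2     2     2     2     2     3     3     3     3
          7     1     1     1     1     1     1     2     3     3     3     3     3     4     5     6     6

3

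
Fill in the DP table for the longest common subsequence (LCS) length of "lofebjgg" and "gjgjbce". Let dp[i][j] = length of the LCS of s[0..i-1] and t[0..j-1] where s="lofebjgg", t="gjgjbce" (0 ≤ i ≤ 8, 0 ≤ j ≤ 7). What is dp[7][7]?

2

   ''  g  j  g  j  b  c  e
''  0  0  0  0  0  0  0  0
 l  0  0  0  0  0  0  0  0
 o  0  0  0  0  0  0  0  0
 f  0  0  0  0  0  0  0  0
 e  0  0  0  0  0  0  0  1
 b  0  0  0  0  0  1  1  1
 j  0  0  1  1  1  1  1  1
 g  0  1  1  2  2  2  2  2
 g  0  1  1  2  2  2  2  2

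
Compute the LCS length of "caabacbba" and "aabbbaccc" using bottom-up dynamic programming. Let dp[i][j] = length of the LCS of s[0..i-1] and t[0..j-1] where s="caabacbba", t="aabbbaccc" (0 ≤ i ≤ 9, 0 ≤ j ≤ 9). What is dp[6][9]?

5

   ''  a  a  b  b  b  a  c  c  c
''  0  0  0  0  0  0  0  0  0  0
 c  0  0  0  0  0  0  0  1  1  1
 a  0  1  1  1  1  1  1  1  1  1
 a  0  1  2  2  2  2  2  2  2  2
 b  0  1  2  3  3  3  3  3  3  3
 a  0  1  2  3  3  3  4  4  4  4
 c  0  1  2  3  3  3  4  5  5  5
 b  0  1  2  3  4  4  4  5  5  5
 b  0  1  2  3  4  5  5  5  5  5
 a  0  1  2  3  4  5  6  6  6  6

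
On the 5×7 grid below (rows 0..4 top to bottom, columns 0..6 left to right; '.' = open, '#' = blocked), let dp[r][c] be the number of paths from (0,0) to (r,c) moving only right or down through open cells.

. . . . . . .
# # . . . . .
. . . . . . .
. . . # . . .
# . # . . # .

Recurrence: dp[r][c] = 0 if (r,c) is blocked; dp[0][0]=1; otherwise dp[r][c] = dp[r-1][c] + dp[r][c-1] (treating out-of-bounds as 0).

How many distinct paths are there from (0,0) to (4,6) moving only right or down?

r\c   0   1   2   3   4   5   6
  0   1   1   1   1   1   1   1
  1   0   0   1   2   3   4   5
  2   0   0   1   3   6  10  15
  3   0   0   1   0   6  16  31
  4   0   0   0   0   6   0  31

31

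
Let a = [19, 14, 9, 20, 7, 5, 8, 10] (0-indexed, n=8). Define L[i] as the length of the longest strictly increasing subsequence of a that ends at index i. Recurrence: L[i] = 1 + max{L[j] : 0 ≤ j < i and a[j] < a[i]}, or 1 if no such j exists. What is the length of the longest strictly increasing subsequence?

   i    0    1    2    3    4    5    6    7
a[i]   19   14    9   20    7    5    8   10
L[i]    1    1    1    2    1    1    2    3

3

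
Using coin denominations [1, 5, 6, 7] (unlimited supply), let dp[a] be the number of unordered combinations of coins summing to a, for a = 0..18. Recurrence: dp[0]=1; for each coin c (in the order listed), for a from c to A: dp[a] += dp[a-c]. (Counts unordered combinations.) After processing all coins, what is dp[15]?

after  coin     0     1     2     3     4     5     6     7     8     9    10    11    12    13    14    15    16    17    18
          1     1     1     1     1     1     1     1     1     1     1     1     1     1     1     1     1     1     1     1
          5     1     1     1     1     1     2     2     2     2     2     3     3     3     3     3     4     4     4     4
          6     1     1     1     1     1     2     3     3     3     3     4     5     6     6     6     7     8     9    10
          7     1     1     1     1     1     2     3     4     4     4     5     6     8     9    10    11    12    14    16

11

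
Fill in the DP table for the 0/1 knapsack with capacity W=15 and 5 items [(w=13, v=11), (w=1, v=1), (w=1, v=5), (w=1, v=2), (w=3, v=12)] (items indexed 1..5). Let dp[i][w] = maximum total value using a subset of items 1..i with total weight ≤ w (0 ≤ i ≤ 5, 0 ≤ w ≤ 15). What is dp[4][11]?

i\w   0   1   2   3   4   5   6   7   8   9  10  11  12  13  14  15
  0   0   0   0   0   0   0   0   0   0   0   0   0   0   0   0   0
  1   0   0   0   0   0   0   0   0   0   0   0   0   0  11  11  11
  2   0   1   1   1   1   1   1   1   1   1   1   1   1  11  12  12
  3   0   5   6   6   6   6   6   6   6   6   6   6   6  11  16  17
  4   0   5   7   8   8   8   8   8   8   8   8   8   8  11  16  18
  5   0   5   7  12  17  19  20  20  20  20  20  20  20  20  20  20

8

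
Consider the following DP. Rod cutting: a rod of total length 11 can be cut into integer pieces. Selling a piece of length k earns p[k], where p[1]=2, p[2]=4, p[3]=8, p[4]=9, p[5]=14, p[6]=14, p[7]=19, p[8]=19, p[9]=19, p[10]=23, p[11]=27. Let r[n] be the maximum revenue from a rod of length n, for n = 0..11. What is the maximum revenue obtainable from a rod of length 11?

30

   n    0    1    2    3    4    5    6    7    8    9   10   11
r[n]    0    2    4    8   10   14   16   19   22   24   28   30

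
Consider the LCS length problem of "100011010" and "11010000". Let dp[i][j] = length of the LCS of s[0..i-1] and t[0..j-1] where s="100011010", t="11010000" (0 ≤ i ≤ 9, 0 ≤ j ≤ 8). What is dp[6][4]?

   ''  1  1  0  1  0  0  0  0
''  0  0  0  0  0  0  0  0  0
 1  0  1  1  1  1  1  1  1  1
 0  0  1  1  2  2  2  2  2  2
 0  0  1  1  2  2  3  3  3  3
 0  0  1  1  2  2  3  4  4  4
 1  0  1  2  2  3  3  4  4  4
 1  0  1  2  2  3  3  4  4  4
 0  0  1  2  3  3  4  4  5  5
 1  0  1  2  3  4  4  4  5  5
 0  0  1  2  3  4  5  5  5  6

3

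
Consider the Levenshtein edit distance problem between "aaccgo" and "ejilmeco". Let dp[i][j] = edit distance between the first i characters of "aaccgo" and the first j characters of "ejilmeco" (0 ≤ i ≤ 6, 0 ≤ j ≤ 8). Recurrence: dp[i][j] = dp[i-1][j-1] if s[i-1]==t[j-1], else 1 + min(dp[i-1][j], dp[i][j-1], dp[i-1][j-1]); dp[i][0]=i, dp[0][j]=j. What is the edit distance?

   ''  e  j  i  l  m  e  c  o
''  0  1  2  3  4  5  6  7  8
 a  1  1  2  3  4  5  6  7  8
 a  2  2  2  3  4  5  6  7  8
 c  3  3  3  3  4  5  6  6  7
 c  4  4  4  4  4  5  6  6  7
 g  5  5  5  5  5  5  6  7  7
 o  6  6  6  6  6  6  6  7  7

7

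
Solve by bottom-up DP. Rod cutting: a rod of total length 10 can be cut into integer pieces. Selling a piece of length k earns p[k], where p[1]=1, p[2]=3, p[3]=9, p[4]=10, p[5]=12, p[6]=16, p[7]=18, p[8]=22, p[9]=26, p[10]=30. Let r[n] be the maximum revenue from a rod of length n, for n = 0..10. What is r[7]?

   n    0    1    2    3    4    5    6    7    8    9   10
r[n]    0    1    3    9   10   12   18   19   22   27   30

19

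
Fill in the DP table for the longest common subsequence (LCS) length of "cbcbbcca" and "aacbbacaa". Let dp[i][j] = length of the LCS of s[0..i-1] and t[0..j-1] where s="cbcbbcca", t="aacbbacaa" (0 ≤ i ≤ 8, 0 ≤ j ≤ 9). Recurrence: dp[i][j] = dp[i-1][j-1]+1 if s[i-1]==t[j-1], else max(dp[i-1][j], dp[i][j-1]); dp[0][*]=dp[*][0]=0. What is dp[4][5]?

   ''  a  a  c  b  b  a  c  a  a
''  0  0  0  0  0  0  0  0  0  0
 c  0  0  0  1  1  1  1  1  1  1
 b  0  0  0  1  2  2  2  2  2  2
 c  0  0  0  1  2  2  2  3  3  3
 b  0  0  0  1  2  3  3  3  3  3
 b  0  0  0  1  2  3  3  3  3  3
 c  0  0  0  1  2  3  3  4  4  4
 c  0  0  0  1  2  3  3  4  4  4
 a  0  1  1  1  2  3  4  4  5  5

3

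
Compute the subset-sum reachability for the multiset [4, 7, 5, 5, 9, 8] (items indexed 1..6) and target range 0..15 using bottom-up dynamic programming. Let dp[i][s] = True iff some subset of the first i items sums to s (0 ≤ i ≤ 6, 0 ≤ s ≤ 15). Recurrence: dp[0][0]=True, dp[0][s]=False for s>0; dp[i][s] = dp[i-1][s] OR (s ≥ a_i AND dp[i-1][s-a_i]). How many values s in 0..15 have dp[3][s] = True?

i\s   0   1   2   3   4   5   6   7   8   9  10  11  12  13  14  15
  0   T   F   F   F   F   F   F   F   F   F   F   F   F   F   F   F
  1   T   F   F   F   T   F   F   F   F   F   F   F   F   F   F   F
  2   T   F   F   F   T   F   F   T   F   F   F   T   F   F   F   F
  3   T   F   F   F   T   T   F   T   F   T   F   T   T   F   F   F
  4   T   F   F   F   T   T   F   T   F   T   T   T   T   F   T   F
  5   T   F   F   F   T   T   F   T   F   T   T   T   T   T   T   F
  6   T   F   F   F   T   T   F   T   T   T   T   T   T   T   T   T

7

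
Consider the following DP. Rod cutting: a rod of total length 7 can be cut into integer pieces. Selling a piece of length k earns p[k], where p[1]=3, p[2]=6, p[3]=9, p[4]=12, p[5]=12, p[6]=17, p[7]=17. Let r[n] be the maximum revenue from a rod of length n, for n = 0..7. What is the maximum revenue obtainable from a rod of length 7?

21

   n    0    1    2    3    4    5    6    7
r[n]    0    3    6    9   12   15   18   21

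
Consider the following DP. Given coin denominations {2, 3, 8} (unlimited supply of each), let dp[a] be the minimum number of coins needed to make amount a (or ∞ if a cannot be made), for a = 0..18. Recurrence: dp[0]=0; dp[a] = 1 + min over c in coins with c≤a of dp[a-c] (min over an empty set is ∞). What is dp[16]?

2

 a  0  1  2  3  4  5  6  7  8  9 10 11 12 13 14 15 16 17 18
dp  0  -  1  1  2  2  2  3  1  3  2  2  3  3  3  4  2  4  3
(- denotes ∞ / unreachable)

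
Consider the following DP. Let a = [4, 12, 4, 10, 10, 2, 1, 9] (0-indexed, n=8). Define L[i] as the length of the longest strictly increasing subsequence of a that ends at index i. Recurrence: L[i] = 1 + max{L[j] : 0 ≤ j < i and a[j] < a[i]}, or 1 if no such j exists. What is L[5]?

   i    0    1    2    3    4    5    6    7
a[i]    4   12    4   10   10    2    1    9
L[i]    1    2    1    2    2    1    1    2

1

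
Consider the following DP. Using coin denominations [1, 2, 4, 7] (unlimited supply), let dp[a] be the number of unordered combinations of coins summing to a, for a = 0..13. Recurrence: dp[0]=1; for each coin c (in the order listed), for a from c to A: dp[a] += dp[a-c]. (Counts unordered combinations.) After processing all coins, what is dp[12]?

after  coin     0     1     2     3     4     5     6     7     8     9    10    11    12    13
          1     1     1     1     1     1     1     1     1     1     1     1     1     1     1
          2     1     1     2     2     3     3     4     4     5     5     6     6     7     7
          4     1     1     2     2     4     4     6     6     9     9    12    12    16    16
          7     1     1     2     2     4     4     6     7    10    11    14    16    20    22

20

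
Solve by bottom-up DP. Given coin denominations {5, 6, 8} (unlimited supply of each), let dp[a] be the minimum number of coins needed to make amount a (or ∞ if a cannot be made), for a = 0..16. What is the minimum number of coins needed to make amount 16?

2

 a  0  1  2  3  4  5  6  7  8  9 10 11 12 13 14 15 16
dp  0  -  -  -  -  1  1  -  1  -  2  2  2  2  2  3  2
(- denotes ∞ / unreachable)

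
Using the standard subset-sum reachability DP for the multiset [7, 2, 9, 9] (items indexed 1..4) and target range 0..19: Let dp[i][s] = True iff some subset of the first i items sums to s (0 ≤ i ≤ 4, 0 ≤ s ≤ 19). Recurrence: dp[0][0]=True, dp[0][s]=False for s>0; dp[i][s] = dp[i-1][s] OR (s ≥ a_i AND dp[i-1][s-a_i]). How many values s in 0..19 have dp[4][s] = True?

i\s   0   1   2   3   4   5   6   7   8   9  10  11  12  13  14  15  16  17  18  19
  0   T   F   F   F   F   F   F   F   F   F   F   F   F   F   F   F   F   F   F   F
  1   T   F   F   F   F   F   F   T   F   F   F   F   F   F   F   F   F   F   F   F
  2   T   F   T   F   F   F   F   T   F   T   F   F   F   F   F   F   F   F   F   F
  3   T   F   T   F   F   F   F   T   F   T   F   T   F   F   F   F   T   F   T   F
  4   T   F   T   F   F   F   F   T   F   T   F   T   F   F   F   F   T   F   T   F

7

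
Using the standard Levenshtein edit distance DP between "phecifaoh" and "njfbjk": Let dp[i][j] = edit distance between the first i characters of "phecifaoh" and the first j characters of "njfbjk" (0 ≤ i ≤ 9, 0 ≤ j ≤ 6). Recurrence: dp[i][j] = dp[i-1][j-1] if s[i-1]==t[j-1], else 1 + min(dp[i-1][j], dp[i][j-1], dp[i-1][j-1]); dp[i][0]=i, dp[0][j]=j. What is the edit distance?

   ''  n  j  f  b  j  k
''  0  1  2  3  4  5  6
 p  1  1  2  3  4  5  6
 h  2  2  2  3  4  5  6
 e  3  3  3  3  4  5  6
 c  4  4  4  4  4  5  6
 i  5  5  5  5  5  5  6
 f  6  6  6  5  6  6  6
 a  7  7  7  6  6  7  7
 o  8  8  8  7  7  7  8
 h  9  9  9  8  8  8  8

8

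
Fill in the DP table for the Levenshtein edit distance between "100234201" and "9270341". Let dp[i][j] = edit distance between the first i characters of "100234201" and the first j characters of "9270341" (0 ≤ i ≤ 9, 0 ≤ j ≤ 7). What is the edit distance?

6

   ''  9  2  7  0  3  4  1
''  0  1  2  3  4  5  6  7
 1  1  1  2  3  4  5  6  6
 0  2  2  2  3  3  4  5  6
 0  3  3  3  3  3  4  5  6
 2  4  4  3  4  4  4  5  6
 3  5  5  4  4  5  4  5  6
 4  6  6  5  5  5  5  4  5
 2  7  7  6  6  6  6  5  5
 0  8  8  7  7  6  7  6  6
 1  9  9  8  8  7  7  7  6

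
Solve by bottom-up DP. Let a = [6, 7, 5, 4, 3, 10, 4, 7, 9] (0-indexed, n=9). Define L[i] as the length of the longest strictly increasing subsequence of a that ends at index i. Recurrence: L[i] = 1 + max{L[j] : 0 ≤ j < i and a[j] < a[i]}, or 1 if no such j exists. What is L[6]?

2

   i    0    1    2    3    4    5    6    7    8
a[i]    6    7    5    4    3   10    4    7    9
L[i]    1    2    1    1    1    3    2    3    4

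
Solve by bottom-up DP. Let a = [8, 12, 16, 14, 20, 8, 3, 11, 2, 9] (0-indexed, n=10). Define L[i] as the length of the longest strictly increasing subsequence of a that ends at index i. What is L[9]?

   i    0    1    2    3    4    5    6    7    8    9
a[i]    8   12   16   14   20    8    3   11    2    9
L[i]    1    2    3    3    4    1    1    2    1    2

2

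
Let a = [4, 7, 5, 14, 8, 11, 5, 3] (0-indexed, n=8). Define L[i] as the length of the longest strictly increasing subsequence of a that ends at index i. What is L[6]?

2

   i    0    1    2    3    4    5    6    7
a[i]    4    7    5   14    8   11    5    3
L[i]    1    2    2    3    3    4    2    1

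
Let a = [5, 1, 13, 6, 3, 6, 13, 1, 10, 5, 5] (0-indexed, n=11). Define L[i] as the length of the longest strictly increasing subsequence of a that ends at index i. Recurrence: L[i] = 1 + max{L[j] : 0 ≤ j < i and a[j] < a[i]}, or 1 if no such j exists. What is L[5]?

   i    0    1    2    3    4    5    6    7    8    9   10
a[i]    5    1   13    6    3    6   13    1   10    5    5
L[i]    1    1    2    2    2    3    4    1    4    3    3

3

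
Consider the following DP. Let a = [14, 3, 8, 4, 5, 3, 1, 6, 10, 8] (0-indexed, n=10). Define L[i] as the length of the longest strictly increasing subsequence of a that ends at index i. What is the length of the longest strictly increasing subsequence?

   i    0    1    2    3    4    5    6    7    8    9
a[i]   14    3    8    4    5    3    1    6   10    8
L[i]    1    1    2    2    3    1    1    4    5    5

5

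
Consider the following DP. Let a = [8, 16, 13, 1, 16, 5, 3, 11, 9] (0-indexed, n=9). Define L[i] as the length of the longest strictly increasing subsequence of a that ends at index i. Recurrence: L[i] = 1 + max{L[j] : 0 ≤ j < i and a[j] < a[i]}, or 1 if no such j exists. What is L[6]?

2

   i    0    1    2    3    4    5    6    7    8
a[i]    8   16   13    1   16    5    3   11    9
L[i]    1    2    2    1    3    2    2    3    3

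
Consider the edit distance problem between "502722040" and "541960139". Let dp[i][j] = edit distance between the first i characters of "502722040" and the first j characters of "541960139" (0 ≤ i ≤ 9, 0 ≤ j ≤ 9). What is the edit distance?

   ''  5  4  1  9  6  0  1  3  9
''  0  1  2  3  4  5  6  7  8  9
 5  1  0  1  2  3  4  5  6  7  8
 0  2  1  1  2  3  4  4  5  6  7
 2  3  2  2  2  3  4  5  5  6  7
 7  4  3  3  3  3  4  5  6  6  7
 2  5  4  4  4  4  4  5  6  7  7
 2  6  5  5  5  5  5  5  6  7  8
 0  7  6  6  6  6  6  5  6  7  8
 4  8  7  6  7  7  7  6  6  7  8
 0  9  8  7  7  8  8  7  7  7  8

8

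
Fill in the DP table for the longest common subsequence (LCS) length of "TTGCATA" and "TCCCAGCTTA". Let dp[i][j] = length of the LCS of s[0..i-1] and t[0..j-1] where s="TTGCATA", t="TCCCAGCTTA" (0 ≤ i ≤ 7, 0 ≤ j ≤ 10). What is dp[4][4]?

   ''  T  C  C  C  A  G  C  T  T  A
''  0  0  0  0  0  0  0  0  0  0  0
 T  0  1  1  1  1  1  1  1  1  1  1
 T  0  1  1  1  1  1  1  1  2  2  2
 G  0  1  1  1  1  1  2  2  2  2  2
 C  0  1  2  2  2  2  2  3  3  3  3
 A  0  1  2  2  2  3  3  3  3  3  4
 T  0  1  2  2  2  3  3  3  4  4  4
 A  0  1  2  2  2  3  3  3  4  4  5

2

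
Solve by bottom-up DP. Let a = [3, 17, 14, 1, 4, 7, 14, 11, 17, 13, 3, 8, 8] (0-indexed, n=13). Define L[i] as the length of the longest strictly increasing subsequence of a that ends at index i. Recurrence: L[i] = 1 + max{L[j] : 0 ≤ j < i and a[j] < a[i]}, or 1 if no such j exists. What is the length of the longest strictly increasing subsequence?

   i    0    1    2    3    4    5    6    7    8    9   10   11   12
a[i]    3   17   14    1    4    7   14   11   17   13    3    8    8
L[i]    1    2    2    1    2    3    4    4    5    5    2    4    4

5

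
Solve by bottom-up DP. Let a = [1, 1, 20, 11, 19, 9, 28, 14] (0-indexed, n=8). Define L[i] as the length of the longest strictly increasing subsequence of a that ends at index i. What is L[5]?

   i    0    1    2    3    4    5    6    7
a[i]    1    1   20   11   19    9   28   14
L[i]    1    1    2    2    3    2    4    3

2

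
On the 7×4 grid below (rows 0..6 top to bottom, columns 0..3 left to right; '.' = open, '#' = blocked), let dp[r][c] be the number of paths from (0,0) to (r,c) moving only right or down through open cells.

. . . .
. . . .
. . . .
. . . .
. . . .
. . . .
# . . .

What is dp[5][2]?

r\c   0   1   2   3
  0   1   1   1   1
  1   1   2   3   4
  2   1   3   6  10
  3   1   4  10  20
  4   1   5  15  35
  5   1   6  21  56
  6   0   6  27  83

21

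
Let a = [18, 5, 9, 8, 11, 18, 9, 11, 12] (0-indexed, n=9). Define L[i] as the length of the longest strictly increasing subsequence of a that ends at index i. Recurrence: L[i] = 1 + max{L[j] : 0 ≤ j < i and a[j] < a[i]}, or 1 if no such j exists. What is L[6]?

   i    0    1    2    3    4    5    6    7    8
a[i]   18    5    9    8   11   18    9   11   12
L[i]    1    1    2    2    3    4    3    4    5

3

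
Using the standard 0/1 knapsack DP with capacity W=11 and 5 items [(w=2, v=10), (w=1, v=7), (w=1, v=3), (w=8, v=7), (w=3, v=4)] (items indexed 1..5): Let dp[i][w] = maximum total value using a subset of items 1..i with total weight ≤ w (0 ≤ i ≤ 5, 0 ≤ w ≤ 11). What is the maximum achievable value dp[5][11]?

i\w   0   1   2   3   4   5   6   7   8   9  10  11
  0   0   0   0   0   0   0   0   0   0   0   0   0
  1   0   0  10  10  10  10  10  10  10  10  10  10
  2   0   7  10  17  17  17  17  17  17  17  17  17
  3   0   7  10  17  20  20  20  20  20  20  20  20
  4   0   7  10  17  20  20  20  20  20  20  20  24
  5   0   7  10  17  20  20  21  24  24  24  24  24

24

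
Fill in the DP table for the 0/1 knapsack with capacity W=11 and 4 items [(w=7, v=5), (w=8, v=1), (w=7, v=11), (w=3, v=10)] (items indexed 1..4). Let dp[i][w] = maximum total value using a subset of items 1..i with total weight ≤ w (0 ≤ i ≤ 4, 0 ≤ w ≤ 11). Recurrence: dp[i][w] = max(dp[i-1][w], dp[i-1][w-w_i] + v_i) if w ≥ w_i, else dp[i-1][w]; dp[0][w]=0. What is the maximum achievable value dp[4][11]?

i\w   0   1   2   3   4   5   6   7   8   9  10  11
  0   0   0   0   0   0   0   0   0   0   0   0   0
  1   0   0   0   0   0   0   0   5   5   5   5   5
  2   0   0   0   0   0   0   0   5   5   5   5   5
  3   0   0   0   0   0   0   0  11  11  11  11  11
  4   0   0   0  10  10  10  10  11  11  11  21  21

21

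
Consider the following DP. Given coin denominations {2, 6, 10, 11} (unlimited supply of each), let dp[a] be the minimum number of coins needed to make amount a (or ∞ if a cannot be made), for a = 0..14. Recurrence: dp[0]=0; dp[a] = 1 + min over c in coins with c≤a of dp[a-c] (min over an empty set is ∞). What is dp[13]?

2

 a  0  1  2  3  4  5  6  7  8  9 10 11 12 13 14
dp  0  -  1  -  2  -  1  -  2  -  1  1  2  2  3
(- denotes ∞ / unreachable)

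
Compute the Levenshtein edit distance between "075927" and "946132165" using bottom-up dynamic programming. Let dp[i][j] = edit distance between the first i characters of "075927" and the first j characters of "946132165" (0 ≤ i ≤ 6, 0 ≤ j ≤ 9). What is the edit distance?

   ''  9  4  6  1  3  2  1  6  5
''  0  1  2  3  4  5  6  7  8  9
 0  1  1  2  3  4  5  6  7  8  9
 7  2  2  2  3  4  5  6  7  8  9
 5  3  3  3  3  4  5  6  7  8  8
 9  4  3  4  4  4  5  6  7  8  9
 2  5  4  4  5  5  5  5  6  7  8
 7  6  5  5  5  6  6  6  6  7  8

8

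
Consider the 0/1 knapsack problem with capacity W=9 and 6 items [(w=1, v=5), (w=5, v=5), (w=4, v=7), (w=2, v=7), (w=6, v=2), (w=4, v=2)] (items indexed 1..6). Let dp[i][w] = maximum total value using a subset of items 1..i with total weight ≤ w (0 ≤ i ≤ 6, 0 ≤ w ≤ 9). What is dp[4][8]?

19

i\w   0   1   2   3   4   5   6   7   8   9
  0   0   0   0   0   0   0   0   0   0   0
  1   0   5   5   5   5   5   5   5   5   5
  2   0   5   5   5   5   5  10  10  10  10
  3   0   5   5   5   7  12  12  12  12  12
  4   0   5   7  12  12  12  14  19  19  19
  5   0   5   7  12  12  12  14  19  19  19
  6   0   5   7  12  12  12  14  19  19  19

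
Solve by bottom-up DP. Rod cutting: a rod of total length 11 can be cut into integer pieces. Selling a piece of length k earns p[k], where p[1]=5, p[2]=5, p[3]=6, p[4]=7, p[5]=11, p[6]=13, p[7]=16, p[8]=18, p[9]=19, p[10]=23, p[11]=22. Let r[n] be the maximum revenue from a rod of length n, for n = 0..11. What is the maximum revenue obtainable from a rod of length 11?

55

   n    0    1    2    3    4    5    6    7    8    9   10   11
r[n]    0    5   10   15   20   25   30   35   40   45   50   55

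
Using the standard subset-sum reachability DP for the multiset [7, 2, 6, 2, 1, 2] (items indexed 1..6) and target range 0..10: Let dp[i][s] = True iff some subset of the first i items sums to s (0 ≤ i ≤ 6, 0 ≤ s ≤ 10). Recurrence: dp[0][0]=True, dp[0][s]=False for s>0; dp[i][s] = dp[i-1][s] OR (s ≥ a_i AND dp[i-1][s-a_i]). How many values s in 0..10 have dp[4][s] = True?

8

i\s   0   1   2   3   4   5   6   7   8   9  10
  0   T   F   F   F   F   F   F   F   F   F   F
  1   T   F   F   F   F   F   F   T   F   F   F
  2   T   F   T   F   F   F   F   T   F   T   F
  3   T   F   T   F   F   F   T   T   T   T   F
  4   T   F   T   F   T   F   T   T   T   T   T
  5   T   T   T   T   T   T   T   T   T   T   T
  6   T   T   T   T   T   T   T   T   T   T   T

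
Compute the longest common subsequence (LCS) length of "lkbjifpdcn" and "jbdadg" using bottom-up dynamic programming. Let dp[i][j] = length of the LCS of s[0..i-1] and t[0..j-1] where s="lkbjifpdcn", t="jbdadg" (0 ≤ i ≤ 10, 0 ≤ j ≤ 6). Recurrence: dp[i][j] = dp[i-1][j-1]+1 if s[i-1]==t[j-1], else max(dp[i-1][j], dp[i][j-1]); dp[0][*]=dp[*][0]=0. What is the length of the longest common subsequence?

   ''  j  b  d  a  d  g
''  0  0  0  0  0  0  0
 l  0  0  0  0  0  0  0
 k  0  0  0  0  0  0  0
 b  0  0  1  1  1  1  1
 j  0  1  1  1  1  1  1
 i  0  1  1  1  1  1  1
 f  0  1  1  1  1  1  1
 p  0  1  1  1  1  1  1
 d  0  1  1  2  2  2  2
 c  0  1  1  2  2  2  2
 n  0  1  1  2  2  2  2

2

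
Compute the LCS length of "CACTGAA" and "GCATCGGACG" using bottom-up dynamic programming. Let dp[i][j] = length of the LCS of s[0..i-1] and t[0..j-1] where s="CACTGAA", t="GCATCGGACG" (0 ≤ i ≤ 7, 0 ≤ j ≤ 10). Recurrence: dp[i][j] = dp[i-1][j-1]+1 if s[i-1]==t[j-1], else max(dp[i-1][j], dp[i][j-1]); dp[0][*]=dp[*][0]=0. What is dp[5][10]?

   ''  G  C  A  T  C  G  G  A  C  G
''  0  0  0  0  0  0  0  0  0  0  0
 C  0  0  1  1  1  1  1  1  1  1  1
 A  0  0  1  2  2  2  2  2  2  2  2
 C  0  0  1  2  2  3  3  3  3  3  3
 T  0  0  1  2  3  3  3  3  3  3  3
 G  0  1  1  2  3  3  4  4  4  4  4
 A  0  1  1  2  3  3  4  4  5  5  5
 A  0  1  1  2  3  3  4  4  5  5  5

4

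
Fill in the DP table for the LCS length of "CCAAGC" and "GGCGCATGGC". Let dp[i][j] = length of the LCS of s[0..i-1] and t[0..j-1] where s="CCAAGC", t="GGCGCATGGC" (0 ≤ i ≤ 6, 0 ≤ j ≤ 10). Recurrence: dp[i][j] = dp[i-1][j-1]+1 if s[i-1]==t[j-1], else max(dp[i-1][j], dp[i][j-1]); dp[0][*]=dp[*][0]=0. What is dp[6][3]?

2

   ''  G  G  C  G  C  A  T  G  G  C
''  0  0  0  0  0  0  0  0  0  0  0
 C  0  0  0  1  1  1  1  1  1  1  1
 C  0  0  0  1  1  2  2  2  2  2  2
 A  0  0  0  1  1  2  3  3  3  3  3
 A  0  0  0  1  1  2  3  3  3  3  3
 G  0  1  1  1  2  2  3  3  4  4  4
 C  0  1  1  2  2  3  3  3  4  4  5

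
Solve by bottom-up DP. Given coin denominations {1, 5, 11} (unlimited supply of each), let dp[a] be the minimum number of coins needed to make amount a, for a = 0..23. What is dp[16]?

2

 a  0  1  2  3  4  5  6  7  8  9 10 11 12 13 14 15 16 17 18 19 20 21 22 23
dp  0  1  2  3  4  1  2  3  4  5  2  1  2  3  4  3  2  3  4  5  4  3  2  3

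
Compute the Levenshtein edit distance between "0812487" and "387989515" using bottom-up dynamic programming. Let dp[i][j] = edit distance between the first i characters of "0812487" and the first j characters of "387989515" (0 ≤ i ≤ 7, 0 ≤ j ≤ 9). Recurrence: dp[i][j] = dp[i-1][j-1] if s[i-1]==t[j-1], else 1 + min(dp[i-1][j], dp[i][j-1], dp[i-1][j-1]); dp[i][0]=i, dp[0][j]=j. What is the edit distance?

8

   ''  3  8  7  9  8  9  5  1  5
''  0  1  2  3  4  5  6  7  8  9
 0  1  1  2  3  4  5  6  7  8  9
 8  2  2  1  2  3  4  5  6  7  8
 1  3  3  2  2  3  4  5  6  6  7
 2  4  4  3  3  3  4  5  6  7  7
 4  5  5  4  4  4  4  5  6  7  8
 8  6  6  5  5  5  4  5  6  7  8
 7  7  7  6  5  6  5  5  6  7  8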